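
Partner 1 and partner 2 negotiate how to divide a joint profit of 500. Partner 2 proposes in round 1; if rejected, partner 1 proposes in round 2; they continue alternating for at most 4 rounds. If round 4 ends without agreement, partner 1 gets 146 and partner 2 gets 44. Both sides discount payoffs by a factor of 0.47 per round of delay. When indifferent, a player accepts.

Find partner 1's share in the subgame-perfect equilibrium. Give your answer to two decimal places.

171.89

Work backward from the last round.
Round 4 (partner 1 proposes): partner 2 gets 44 if talks fail, so partner 1 offers 44 and keeps 456.
Round 3 (partner 2 proposes): partner 1 can get 456 next round, worth 0.47 × 456 = 214.32 now. Partner 2 offers 214.32 and keeps 500 − 214.32 = 285.68.
Round 2 (partner 1 proposes): partner 2 can get 285.68 next round, worth 0.47 × 285.68 = 134.2696 now; partner 1 offers that and keeps 365.7304.
Round 1 (partner 2 proposes): partner 1 can get 365.7304 next round, worth 0.47 × 365.7304 = 171.893288 now. Partner 2 offers 171.893288 and keeps 500 − 171.893288 = 328.106712.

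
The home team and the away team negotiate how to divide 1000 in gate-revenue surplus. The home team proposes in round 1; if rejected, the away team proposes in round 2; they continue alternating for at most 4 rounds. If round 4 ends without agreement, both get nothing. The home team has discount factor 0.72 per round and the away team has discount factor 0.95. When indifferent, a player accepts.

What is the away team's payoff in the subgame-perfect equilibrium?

915.8

Round 4 (the away team proposes): the home team will accept anything ≥ 0, so the away team offers 0 and keeps 1000.
Round 3 (the home team proposes): the away team can get 1000 next round, worth 0.95 × 1000 = 950 now, so the home team offers 950, keeping 50.
Round 2 (the away team proposes): the home team can get 50 next round, worth 0.72 × 50 = 36 now. The away team offers 36 and keeps 1000 − 36 = 964.
Round 1 (the home team proposes): the away team can get 964 next round, worth 0.95 × 964 = 915.8 now; the home team offers that and keeps 84.2.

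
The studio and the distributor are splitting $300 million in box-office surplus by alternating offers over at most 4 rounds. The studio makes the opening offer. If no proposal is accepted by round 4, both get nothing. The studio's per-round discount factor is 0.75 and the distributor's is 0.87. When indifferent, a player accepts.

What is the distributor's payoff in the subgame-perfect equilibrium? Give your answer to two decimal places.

Solve by backward induction from round 4.
Round 4 (the distributor proposes): rejection yields 0 for the studio; the distributor offers 0 and keeps 300.
Round 3 (the studio proposes): the distributor can get 300 next round, worth 0.87 × 300 = 261 now. The studio offers 261 and keeps 300 − 261 = 39.
Round 2 (the distributor proposes): the studio can get 39 next round, worth 0.75 × 39 = 29.25 now; the distributor offers that and keeps 270.75.
Round 1 (the studio proposes): the distributor can get 270.75 next round, worth 0.87 × 270.75 = 235.5525 now, so the studio offers 235.5525, keeping 64.4475.

235.55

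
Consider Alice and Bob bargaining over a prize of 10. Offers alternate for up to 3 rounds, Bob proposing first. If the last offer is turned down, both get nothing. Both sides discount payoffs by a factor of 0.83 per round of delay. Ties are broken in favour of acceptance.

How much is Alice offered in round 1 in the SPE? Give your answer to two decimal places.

1.41

By backward induction:
Round 3 (Bob proposes): rejection yields 0 for Alice; Bob offers 0 and keeps 10.
Round 2 (Alice proposes): Bob can get 10 next round, worth 0.83 × 10 = 8.3 now; Alice offers that and keeps 1.7.
Round 1 (Bob proposes): Alice can get 1.7 next round, worth 0.83 × 1.7 = 1.411 now. Bob offers 1.411 and keeps 10 − 1.411 = 8.589.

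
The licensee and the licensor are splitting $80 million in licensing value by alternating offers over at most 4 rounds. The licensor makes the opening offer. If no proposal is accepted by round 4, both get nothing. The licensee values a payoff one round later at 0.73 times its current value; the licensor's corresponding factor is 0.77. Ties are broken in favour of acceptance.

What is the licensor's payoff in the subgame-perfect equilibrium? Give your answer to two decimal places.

33.74

Round 4 (the licensee proposes): the licensor will accept anything ≥ 0, so the licensee offers 0 and keeps 80.
Round 3 (the licensor proposes): the licensee can get 80 next round, worth 0.73 × 80 = 58.4 now; the licensor offers that and keeps 21.6.
Round 2 (the licensee proposes): the licensor can get 21.6 next round, worth 0.77 × 21.6 = 16.632 now, so the licensee offers 16.632, keeping 63.368.
Round 1 (the licensor proposes): the licensee can get 63.368 next round, worth 0.73 × 63.368 = 46.25864 now; the licensor offers that and keeps 33.74136.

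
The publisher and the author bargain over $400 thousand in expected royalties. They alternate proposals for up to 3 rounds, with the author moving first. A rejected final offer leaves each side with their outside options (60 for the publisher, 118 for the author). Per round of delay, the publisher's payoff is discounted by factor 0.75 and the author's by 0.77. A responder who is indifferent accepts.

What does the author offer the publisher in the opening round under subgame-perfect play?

103.65

By backward induction:
Round 3 (the author proposes): the publisher gets 60 if talks fail, so the author offers 60 and keeps 340.
Round 2 (the publisher proposes): the author can get 340 next round, worth 0.77 × 340 = 261.8 now, so the publisher offers 261.8, keeping 138.2.
Round 1 (the author proposes): the publisher can get 138.2 next round, worth 0.75 × 138.2 = 103.65 now. The author offers 103.65 and keeps 400 − 103.65 = 296.35.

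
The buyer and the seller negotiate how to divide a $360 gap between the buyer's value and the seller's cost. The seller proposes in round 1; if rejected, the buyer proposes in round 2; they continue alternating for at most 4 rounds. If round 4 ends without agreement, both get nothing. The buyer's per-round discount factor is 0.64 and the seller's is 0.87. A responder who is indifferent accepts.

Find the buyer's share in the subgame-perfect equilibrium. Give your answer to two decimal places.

158.24

By backward induction:
Round 4 (the buyer proposes): the seller will accept anything ≥ 0, so the buyer offers 0 and keeps 360.
Round 3 (the seller proposes): the buyer can get 360 next round, worth 0.64 × 360 = 230.4 now, so the seller offers 230.4, keeping 129.6.
Round 2 (the buyer proposes): the seller can get 129.6 next round, worth 0.87 × 129.6 = 112.752 now, so the buyer offers 112.752, keeping 247.248.
Round 1 (the seller proposes): the buyer can get 247.248 next round, worth 0.64 × 247.248 = 158.23872 now. The seller offers 158.23872 and keeps 360 − 158.23872 = 201.76128.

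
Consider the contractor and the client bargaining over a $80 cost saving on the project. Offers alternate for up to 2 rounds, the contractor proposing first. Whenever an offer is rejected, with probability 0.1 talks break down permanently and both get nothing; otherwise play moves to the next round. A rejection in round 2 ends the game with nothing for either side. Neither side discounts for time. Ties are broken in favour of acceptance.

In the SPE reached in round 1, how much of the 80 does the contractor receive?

Round 2 (the client proposes): rejection yields 0 for the contractor; the client offers 0 and keeps 80.
Round 1 (the contractor proposes): rejecting gives the client an expected 0.9 × 80 = 72, so the contractor offers 72, keeping 8.

8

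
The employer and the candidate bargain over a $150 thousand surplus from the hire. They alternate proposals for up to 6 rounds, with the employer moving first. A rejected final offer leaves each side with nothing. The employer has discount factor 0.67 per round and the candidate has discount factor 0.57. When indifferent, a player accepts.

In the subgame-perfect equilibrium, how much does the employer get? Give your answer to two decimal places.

98.54

Round 6 (the candidate proposes): rejection yields 0 for the employer; the candidate offers 0 and keeps 150.
Round 5 (the employer proposes): the candidate can get 150 next round, worth 0.57 × 150 = 85.5 now; the employer offers that and keeps 64.5.
Round 4 (the candidate proposes): the employer can get 64.5 next round, worth 0.67 × 64.5 = 43.215 now, so the candidate offers 43.215, keeping 106.785.
Round 3 (the employer proposes): the candidate can get 106.785 next round, worth 0.57 × 106.785 = 60.86745 now. The employer offers 60.86745 and keeps 150 − 60.86745 = 89.13255.
Round 2 (the candidate proposes): the employer can get 89.13255 next round, worth 0.67 × 89.13255 = 59.7188085 now; the candidate offers that and keeps 90.2811915.
Round 1 (the employer proposes): the candidate can get 90.2811915 next round, worth 0.57 × 90.2811915 = 51.460279155 now. The employer offers 51.460279155 and keeps 150 − 51.460279155 = 98.539720845.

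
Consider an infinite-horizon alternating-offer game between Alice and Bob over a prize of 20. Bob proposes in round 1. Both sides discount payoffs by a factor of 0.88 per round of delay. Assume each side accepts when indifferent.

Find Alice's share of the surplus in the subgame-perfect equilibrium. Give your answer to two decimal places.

9.36

Let x be Bob's share when Bob proposes and y be Alice's share when Alice proposes.
Alice accepts iff offered ≥ 0.88·y, so x = 20 − 0.88y. Symmetrically y = 20 − 0.88x.
Substituting: x = 20 − 0.88(20 − 0.88x), giving x(1 − 0.88·0.88) = 20(1 − 0.88).
So x = 20 × 0.12 / 0.2256 ≈ 10.6383, and Alice receives 20 − x ≈ 9.3617.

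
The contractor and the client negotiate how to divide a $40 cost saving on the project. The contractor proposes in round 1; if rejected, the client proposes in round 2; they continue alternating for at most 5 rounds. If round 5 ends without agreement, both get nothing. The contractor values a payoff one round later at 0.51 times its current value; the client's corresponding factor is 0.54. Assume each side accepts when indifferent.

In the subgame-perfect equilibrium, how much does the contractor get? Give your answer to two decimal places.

26.50

Round 5 (the contractor proposes): the client will accept anything ≥ 0, so the contractor offers 0 and keeps 40.
Round 4 (the client proposes): the contractor can get 40 next round, worth 0.51 × 40 = 20.4 now. The client offers 20.4 and keeps 40 − 20.4 = 19.6.
Round 3 (the contractor proposes): the client can get 19.6 next round, worth 0.54 × 19.6 = 10.584 now, so the contractor offers 10.584, keeping 29.416.
Round 2 (the client proposes): the contractor can get 29.416 next round, worth 0.51 × 29.416 = 15.00216 now, so the client offers 15.00216, keeping 24.99784.
Round 1 (the contractor proposes): the client can get 24.99784 next round, worth 0.54 × 24.99784 = 13.4988336 now; the contractor offers that and keeps 26.5011664.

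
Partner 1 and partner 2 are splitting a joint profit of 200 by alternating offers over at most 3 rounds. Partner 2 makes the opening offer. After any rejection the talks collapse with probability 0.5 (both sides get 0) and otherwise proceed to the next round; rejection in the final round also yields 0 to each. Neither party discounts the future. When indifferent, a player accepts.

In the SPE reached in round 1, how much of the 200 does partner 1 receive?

By backward induction:
Round 3 (partner 2 proposes): rejection yields 0 for partner 1; partner 2 offers 0 and keeps 200.
Round 2 (partner 1 proposes): rejecting gives partner 2 an expected 0.5 × 200 = 100; partner 1 offers that and keeps 100.
Round 1 (partner 2 proposes): rejecting gives partner 1 an expected 0.5 × 100 = 50, so partner 2 offers 50, keeping 150.

50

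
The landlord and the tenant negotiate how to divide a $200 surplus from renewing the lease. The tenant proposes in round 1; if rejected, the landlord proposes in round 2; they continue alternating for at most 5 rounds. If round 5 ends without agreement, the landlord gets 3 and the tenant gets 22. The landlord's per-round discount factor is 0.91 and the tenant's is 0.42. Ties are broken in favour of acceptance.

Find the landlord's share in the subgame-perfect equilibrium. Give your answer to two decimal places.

Round 5 (the tenant proposes): the landlord gets 3 if talks fail, so the tenant offers 3 and keeps 197.
Round 4 (the landlord proposes): the tenant can get 197 next round, worth 0.42 × 197 = 82.74 now; the landlord offers that and keeps 117.26.
Round 3 (the tenant proposes): the landlord can get 117.26 next round, worth 0.91 × 117.26 = 106.7066 now, so the tenant offers 106.7066, keeping 93.2934.
Round 2 (the landlord proposes): the tenant can get 93.2934 next round, worth 0.42 × 93.2934 = 39.183228 now. The landlord offers 39.183228 and keeps 200 − 39.183228 = 160.816772.
Round 1 (the tenant proposes): the landlord can get 160.816772 next round, worth 0.91 × 160.816772 = 146.34326252 now. The tenant offers 146.34326252 and keeps 200 − 146.34326252 = 53.65673748.

146.34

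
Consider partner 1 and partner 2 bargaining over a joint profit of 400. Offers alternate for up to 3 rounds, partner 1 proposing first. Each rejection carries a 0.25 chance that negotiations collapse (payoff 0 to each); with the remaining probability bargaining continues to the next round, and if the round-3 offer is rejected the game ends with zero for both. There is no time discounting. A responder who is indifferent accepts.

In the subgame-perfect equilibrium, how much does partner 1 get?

325

Round 3 (partner 1 proposes): rejection yields 0 for partner 2; partner 1 offers 0 and keeps 400.
Round 2 (partner 2 proposes): rejecting gives partner 1 an expected 0.75 × 400 = 300; partner 2 offers that and keeps 100.
Round 1 (partner 1 proposes): rejecting gives partner 2 an expected 0.75 × 100 = 75. Partner 1 offers 75 and keeps 400 − 75 = 325.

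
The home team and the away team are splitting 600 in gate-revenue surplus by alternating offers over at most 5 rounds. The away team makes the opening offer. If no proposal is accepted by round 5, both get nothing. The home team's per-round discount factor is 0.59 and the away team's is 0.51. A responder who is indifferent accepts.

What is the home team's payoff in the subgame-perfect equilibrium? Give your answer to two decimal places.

225.65

Round 5 (the away team proposes): rejection yields 0 for the home team; the away team offers 0 and keeps 600.
Round 4 (the home team proposes): the away team can get 600 next round, worth 0.51 × 600 = 306 now; the home team offers that and keeps 294.
Round 3 (the away team proposes): the home team can get 294 next round, worth 0.59 × 294 = 173.46 now. The away team offers 173.46 and keeps 600 − 173.46 = 426.54.
Round 2 (the home team proposes): the away team can get 426.54 next round, worth 0.51 × 426.54 = 217.5354 now; the home team offers that and keeps 382.4646.
Round 1 (the away team proposes): the home team can get 382.4646 next round, worth 0.59 × 382.4646 = 225.654114 now. The away team offers 225.654114 and keeps 600 − 225.654114 = 374.345886.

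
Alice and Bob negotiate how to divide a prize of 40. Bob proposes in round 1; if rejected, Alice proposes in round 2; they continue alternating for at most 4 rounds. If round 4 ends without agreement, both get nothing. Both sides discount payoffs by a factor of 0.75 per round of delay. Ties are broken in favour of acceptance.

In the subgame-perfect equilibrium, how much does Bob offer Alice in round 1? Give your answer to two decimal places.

Round 4 (Alice proposes): rejection yields 0 for Bob; Alice offers 0 and keeps 40.
Round 3 (Bob proposes): Alice can get 40 next round, worth 0.75 × 40 = 30 now, so Bob offers 30, keeping 10.
Round 2 (Alice proposes): Bob can get 10 next round, worth 0.75 × 10 = 7.5 now, so Alice offers 7.5, keeping 32.5.
Round 1 (Bob proposes): Alice can get 32.5 next round, worth 0.75 × 32.5 = 24.375 now; Bob offers that and keeps 15.625.

24.38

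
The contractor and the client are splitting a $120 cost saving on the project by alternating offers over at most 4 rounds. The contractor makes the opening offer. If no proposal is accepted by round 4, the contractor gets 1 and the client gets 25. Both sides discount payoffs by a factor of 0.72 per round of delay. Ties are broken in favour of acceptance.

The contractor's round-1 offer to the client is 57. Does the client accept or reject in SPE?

Round 4 (the client proposes): the contractor gets 1 if talks fail, so the client offers 1 and keeps 119.
Round 3 (the contractor proposes): the client can get 119 next round, worth 0.72 × 119 = 85.68 now, so the contractor offers 85.68, keeping 34.32.
Round 2 (the client proposes): the contractor can get 34.32 next round, worth 0.72 × 34.32 = 24.7104 now; the client offers that and keeps 95.2896.
So by rejecting in round 1, the client gets 95.2896 next round, worth 0.72 × 95.2896 = 68.608512 now.
Offer 57 < 68.608512, so the client rejects.

Reject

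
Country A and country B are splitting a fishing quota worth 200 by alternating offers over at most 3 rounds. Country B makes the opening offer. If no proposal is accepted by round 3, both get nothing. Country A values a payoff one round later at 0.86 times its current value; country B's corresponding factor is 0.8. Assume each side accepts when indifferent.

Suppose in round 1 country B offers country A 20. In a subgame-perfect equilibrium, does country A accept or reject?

Reject

Work out country A's continuation value if the offer is rejected.
Round 3 (country B proposes): country A will accept anything ≥ 0, so country B offers 0 and keeps 200.
Round 2 (country A proposes): country B can get 200 next round, worth 0.8 × 200 = 160 now. Country A offers 160 and keeps 200 − 160 = 40.
So by rejecting in round 1, country A gets 40 next round, worth 0.86 × 40 = 34.4 now.
Offer 20 < 34.4, so country A rejects.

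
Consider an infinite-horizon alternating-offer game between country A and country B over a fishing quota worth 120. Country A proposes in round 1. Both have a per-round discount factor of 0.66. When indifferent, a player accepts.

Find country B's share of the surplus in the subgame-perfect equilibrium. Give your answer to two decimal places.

47.71

Let x be country A's share when country A proposes and y be country B's share when country B proposes.
Country B accepts iff offered ≥ 0.66·y, so x = 120 − 0.66y. Symmetrically y = 120 − 0.66x.
Substituting: x = 120 − 0.66(120 − 0.66x), giving x(1 − 0.66·0.66) = 120(1 − 0.66).
So x = 120 × 0.34 / 0.5644 ≈ 72.2892, and country B receives 120 − x ≈ 47.7108.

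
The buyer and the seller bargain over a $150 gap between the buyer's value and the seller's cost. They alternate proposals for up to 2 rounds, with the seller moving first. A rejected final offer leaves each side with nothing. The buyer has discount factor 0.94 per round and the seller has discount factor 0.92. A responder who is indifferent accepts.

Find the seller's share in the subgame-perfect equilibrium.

9

Round 2 (the buyer proposes): the seller will accept anything ≥ 0, so the buyer offers 0 and keeps 150.
Round 1 (the seller proposes): the buyer can get 150 next round, worth 0.94 × 150 = 141 now, so the seller offers 141, keeping 9.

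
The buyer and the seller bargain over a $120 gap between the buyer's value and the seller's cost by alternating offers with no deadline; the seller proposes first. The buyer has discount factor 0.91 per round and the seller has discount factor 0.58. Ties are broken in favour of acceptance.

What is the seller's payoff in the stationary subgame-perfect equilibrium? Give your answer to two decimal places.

Let x be the seller's share when the seller proposes and y be the buyer's share when the buyer proposes.
The buyer accepts iff offered ≥ 0.91·y, so x = 120 − 0.91y. Symmetrically y = 120 − 0.58x.
Substituting: x = 120 − 0.91(120 − 0.58x), giving x(1 − 0.58·0.91) = 120(1 − 0.91).
So x = 120 × 0.09 / 0.4722 ≈ 22.8717, and the buyer receives 120 − x ≈ 97.1283.

22.87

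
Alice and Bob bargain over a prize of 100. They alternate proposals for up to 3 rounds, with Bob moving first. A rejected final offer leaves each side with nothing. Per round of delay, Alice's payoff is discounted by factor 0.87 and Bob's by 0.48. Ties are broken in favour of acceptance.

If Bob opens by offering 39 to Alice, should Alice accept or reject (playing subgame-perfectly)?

Reject

Round 3 (Bob proposes): rejection yields 0 for Alice; Bob offers 0 and keeps 100.
Round 2 (Alice proposes): Bob can get 100 next round, worth 0.48 × 100 = 48 now, so Alice offers 48, keeping 52.
So by rejecting in round 1, Alice gets 52 next round, worth 0.87 × 52 = 45.24 now.
Offer 39 < 45.24, so Alice rejects.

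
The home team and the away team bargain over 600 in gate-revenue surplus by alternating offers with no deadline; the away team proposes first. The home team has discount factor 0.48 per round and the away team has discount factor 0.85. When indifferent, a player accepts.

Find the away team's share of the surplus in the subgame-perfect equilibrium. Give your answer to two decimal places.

527.03

In a stationary SPE each proposer offers the other exactly their discounted continuation value.
If the away team keeps x when proposing and the home team keeps y when proposing, then x = 600 − 0.48y and y = 600 − 0.85x.
Solving: x = 600(1 − 0.48) / (1 − 0.85·0.48) = 312 / 0.592 ≈ 527.0270.
The home team gets 600 − 527.0270 ≈ 72.9730.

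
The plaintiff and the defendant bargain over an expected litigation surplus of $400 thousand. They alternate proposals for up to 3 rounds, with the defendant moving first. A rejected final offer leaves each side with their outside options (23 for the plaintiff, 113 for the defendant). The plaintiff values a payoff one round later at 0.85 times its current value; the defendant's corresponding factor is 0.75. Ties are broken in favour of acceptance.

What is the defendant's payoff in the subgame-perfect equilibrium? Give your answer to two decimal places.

300.34

By backward induction:
Round 3 (the defendant proposes): the plaintiff gets 23 if talks fail, so the defendant offers 23 and keeps 377.
Round 2 (the plaintiff proposes): the defendant can get 377 next round, worth 0.75 × 377 = 282.75 now. The plaintiff offers 282.75 and keeps 400 − 282.75 = 117.25.
Round 1 (the defendant proposes): the plaintiff can get 117.25 next round, worth 0.85 × 117.25 = 99.6625 now, so the defendant offers 99.6625, keeping 300.3375.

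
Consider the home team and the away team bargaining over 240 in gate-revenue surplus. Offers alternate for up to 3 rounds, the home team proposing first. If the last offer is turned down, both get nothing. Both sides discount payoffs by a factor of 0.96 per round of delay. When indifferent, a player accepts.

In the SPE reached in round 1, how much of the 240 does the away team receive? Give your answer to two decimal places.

Round 3 (the home team proposes): the away team will accept anything ≥ 0, so the home team offers 0 and keeps 240.
Round 2 (the away team proposes): the home team can get 240 next round, worth 0.96 × 240 = 230.4 now; the away team offers that and keeps 9.6.
Round 1 (the home team proposes): the away team can get 9.6 next round, worth 0.96 × 9.6 = 9.216 now. The home team offers 9.216 and keeps 240 − 9.216 = 230.784.

9.22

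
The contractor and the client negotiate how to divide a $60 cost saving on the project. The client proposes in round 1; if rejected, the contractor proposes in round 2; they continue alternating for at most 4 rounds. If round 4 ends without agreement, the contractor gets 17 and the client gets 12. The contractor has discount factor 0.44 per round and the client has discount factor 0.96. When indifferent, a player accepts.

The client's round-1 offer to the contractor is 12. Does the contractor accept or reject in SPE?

Round 4 (the contractor proposes): the client gets 12 if talks fail, so the contractor offers 12 and keeps 48.
Round 3 (the client proposes): the contractor can get 48 next round, worth 0.44 × 48 = 21.12 now; the client offers that and keeps 38.88.
Round 2 (the contractor proposes): the client can get 38.88 next round, worth 0.96 × 38.88 = 37.3248 now, so the contractor offers 37.3248, keeping 22.6752.
So by rejecting in round 1, the contractor gets 22.6752 next round, worth 0.44 × 22.6752 = 9.977088 now.
Offer 12 ≥ 9.977088, so the contractor accepts.

Accept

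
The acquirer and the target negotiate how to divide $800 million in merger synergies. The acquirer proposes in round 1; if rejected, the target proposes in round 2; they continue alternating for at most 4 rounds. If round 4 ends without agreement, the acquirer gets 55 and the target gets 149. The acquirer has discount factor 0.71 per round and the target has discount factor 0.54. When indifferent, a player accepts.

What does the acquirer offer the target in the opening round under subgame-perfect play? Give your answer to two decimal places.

279.52

Solve by backward induction from round 4.
Round 4 (the target proposes): the acquirer gets 55 if talks fail, so the target offers 55 and keeps 745.
Round 3 (the acquirer proposes): the target can get 745 next round, worth 0.54 × 745 = 402.3 now. The acquirer offers 402.3 and keeps 800 − 402.3 = 397.7.
Round 2 (the target proposes): the acquirer can get 397.7 next round, worth 0.71 × 397.7 = 282.367 now, so the target offers 282.367, keeping 517.633.
Round 1 (the acquirer proposes): the target can get 517.633 next round, worth 0.54 × 517.633 = 279.52182 now. The acquirer offers 279.52182 and keeps 800 − 279.52182 = 520.47818.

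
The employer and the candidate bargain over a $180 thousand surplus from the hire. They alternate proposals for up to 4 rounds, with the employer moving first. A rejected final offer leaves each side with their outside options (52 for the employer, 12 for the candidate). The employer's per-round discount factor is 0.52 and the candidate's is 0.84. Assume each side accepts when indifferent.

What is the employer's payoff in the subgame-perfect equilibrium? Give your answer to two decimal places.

Work backward from the last round.
Round 4 (the candidate proposes): the employer gets 52 if talks fail, so the candidate offers 52 and keeps 128.
Round 3 (the employer proposes): the candidate can get 128 next round, worth 0.84 × 128 = 107.52 now. The employer offers 107.52 and keeps 180 − 107.52 = 72.48.
Round 2 (the candidate proposes): the employer can get 72.48 next round, worth 0.52 × 72.48 = 37.6896 now, so the candidate offers 37.6896, keeping 142.3104.
Round 1 (the employer proposes): the candidate can get 142.3104 next round, worth 0.84 × 142.3104 = 119.540736 now; the employer offers that and keeps 60.459264.

60.46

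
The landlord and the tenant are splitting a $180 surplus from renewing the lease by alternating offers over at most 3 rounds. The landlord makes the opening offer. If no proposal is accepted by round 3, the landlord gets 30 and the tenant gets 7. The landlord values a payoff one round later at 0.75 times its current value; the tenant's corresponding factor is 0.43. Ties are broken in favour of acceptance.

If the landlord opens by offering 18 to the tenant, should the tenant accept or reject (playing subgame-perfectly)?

Work out the tenant's continuation value if the offer is rejected.
Round 3 (the landlord proposes): the tenant gets 7 if talks fail, so the landlord offers 7 and keeps 173.
Round 2 (the tenant proposes): the landlord can get 173 next round, worth 0.75 × 173 = 129.75 now. The tenant offers 129.75 and keeps 180 − 129.75 = 50.25.
So by rejecting in round 1, the tenant gets 50.25 next round, worth 0.43 × 50.25 = 21.6075 now.
Offer 18 < 21.6075, so the tenant rejects.

Reject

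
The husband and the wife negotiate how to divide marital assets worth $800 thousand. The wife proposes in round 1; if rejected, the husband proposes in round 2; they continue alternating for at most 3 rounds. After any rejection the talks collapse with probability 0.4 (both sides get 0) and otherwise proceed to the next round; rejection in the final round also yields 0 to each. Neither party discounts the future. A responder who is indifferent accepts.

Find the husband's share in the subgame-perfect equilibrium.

192

Round 3 (the wife proposes): the husband will accept anything ≥ 0, so the wife offers 0 and keeps 800.
Round 2 (the husband proposes): rejecting gives the wife an expected 0.6 × 800 = 480, so the husband offers 480, keeping 320.
Round 1 (the wife proposes): rejecting gives the husband an expected 0.6 × 320 = 192. The wife offers 192 and keeps 800 − 192 = 608.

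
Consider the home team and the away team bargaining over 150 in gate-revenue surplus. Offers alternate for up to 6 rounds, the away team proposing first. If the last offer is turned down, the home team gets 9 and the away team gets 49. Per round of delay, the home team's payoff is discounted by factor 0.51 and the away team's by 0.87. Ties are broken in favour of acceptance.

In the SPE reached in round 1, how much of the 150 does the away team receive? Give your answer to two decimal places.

125.50

Work backward from the last round.
Round 6 (the home team proposes): the away team gets 49 if talks fail, so the home team offers 49 and keeps 101.
Round 5 (the away team proposes): the home team can get 101 next round, worth 0.51 × 101 = 51.51 now; the away team offers that and keeps 98.49.
Round 4 (the home team proposes): the away team can get 98.49 next round, worth 0.87 × 98.49 = 85.6863 now; the home team offers that and keeps 64.3137.
Round 3 (the away team proposes): the home team can get 64.3137 next round, worth 0.51 × 64.3137 = 32.799987 now, so the away team offers 32.799987, keeping 117.200013.
Round 2 (the home team proposes): the away team can get 117.200013 next round, worth 0.87 × 117.200013 = 101.96401131 now, so the home team offers 101.96401131, keeping 48.03598869.
Round 1 (the away team proposes): the home team can get 48.03598869 next round, worth 0.51 × 48.03598869 = 24.4983542319 now; the away team offers that and keeps 125.5016457681.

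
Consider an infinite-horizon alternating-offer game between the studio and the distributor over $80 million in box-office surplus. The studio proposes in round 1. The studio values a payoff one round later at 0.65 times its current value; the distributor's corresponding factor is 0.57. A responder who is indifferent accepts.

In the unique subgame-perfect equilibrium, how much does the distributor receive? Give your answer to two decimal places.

In a stationary SPE each proposer offers the other exactly their discounted continuation value.
If the studio keeps x when proposing and the distributor keeps y when proposing, then x = 80 − 0.57y and y = 80 − 0.65x.
Solving: x = 80(1 − 0.57) / (1 − 0.65·0.57) = 34.4 / 0.6295 ≈ 54.6465.
The distributor gets 80 − 54.6465 ≈ 25.3535.

25.35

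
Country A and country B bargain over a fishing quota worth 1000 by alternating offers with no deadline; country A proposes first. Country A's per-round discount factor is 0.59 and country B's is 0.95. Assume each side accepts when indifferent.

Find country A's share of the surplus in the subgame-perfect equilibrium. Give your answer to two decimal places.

113.77

When country A proposes, country B accepts any offer worth at least 0.95 times what country B would get by proposing next round; and vice versa.
This gives x = 1000 − 0.95y and y = 1000 − 0.59x, where x and y are each side's share when it proposes.
Hence (1 − 0.95·0.59)x = 1000(1 − 0.95), i.e. 0.4395·x = 50.
x ≈ 113.7656; country B's share is 1000 − x ≈ 886.2344.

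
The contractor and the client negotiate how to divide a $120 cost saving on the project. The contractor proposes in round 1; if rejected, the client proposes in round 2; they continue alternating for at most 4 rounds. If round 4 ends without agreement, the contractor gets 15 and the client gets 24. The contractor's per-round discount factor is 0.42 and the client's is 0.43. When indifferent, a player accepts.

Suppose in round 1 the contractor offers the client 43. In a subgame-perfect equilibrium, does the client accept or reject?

Round 4 (the client proposes): the contractor gets 15 if talks fail, so the client offers 15 and keeps 105.
Round 3 (the contractor proposes): the client can get 105 next round, worth 0.43 × 105 = 45.15 now, so the contractor offers 45.15, keeping 74.85.
Round 2 (the client proposes): the contractor can get 74.85 next round, worth 0.42 × 74.85 = 31.437 now, so the client offers 31.437, keeping 88.563.
So by rejecting in round 1, the client gets 88.563 next round, worth 0.43 × 88.563 = 38.08209 now.
Offer 43 ≥ 38.08209, so the client accepts.

Accept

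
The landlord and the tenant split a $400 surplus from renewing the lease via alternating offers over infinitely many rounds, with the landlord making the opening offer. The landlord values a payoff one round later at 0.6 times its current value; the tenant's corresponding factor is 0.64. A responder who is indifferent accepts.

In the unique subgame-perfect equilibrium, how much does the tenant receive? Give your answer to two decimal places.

When the landlord proposes, the tenant accepts any offer worth at least 0.64 times what the tenant would get by proposing next round; and vice versa.
This gives x = 400 − 0.64y and y = 400 − 0.6x, where x and y are each side's share when it proposes.
Hence (1 − 0.64·0.6)x = 400(1 − 0.64), i.e. 0.616·x = 144.
x ≈ 233.7662; the tenant's share is 400 − x ≈ 166.2338.

166.23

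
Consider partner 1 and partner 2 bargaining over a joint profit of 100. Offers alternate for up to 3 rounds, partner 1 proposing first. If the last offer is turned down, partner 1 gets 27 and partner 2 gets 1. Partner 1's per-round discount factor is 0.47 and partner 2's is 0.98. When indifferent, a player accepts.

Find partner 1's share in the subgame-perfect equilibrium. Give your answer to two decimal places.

47.60

Solve by backward induction from round 3.
Round 3 (partner 1 proposes): partner 2 gets 1 if talks fail, so partner 1 offers 1 and keeps 99.
Round 2 (partner 2 proposes): partner 1 can get 99 next round, worth 0.47 × 99 = 46.53 now, so partner 2 offers 46.53, keeping 53.47.
Round 1 (partner 1 proposes): partner 2 can get 53.47 next round, worth 0.98 × 53.47 = 52.4006 now. Partner 1 offers 52.4006 and keeps 100 − 52.4006 = 47.5994.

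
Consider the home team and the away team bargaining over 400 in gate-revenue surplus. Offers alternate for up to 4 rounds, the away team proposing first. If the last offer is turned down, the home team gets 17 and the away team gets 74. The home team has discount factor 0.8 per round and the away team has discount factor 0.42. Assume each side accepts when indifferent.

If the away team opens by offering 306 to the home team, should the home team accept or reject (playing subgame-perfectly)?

Round 4 (the home team proposes): the away team gets 74 if talks fail, so the home team offers 74 and keeps 326.
Round 3 (the away team proposes): the home team can get 326 next round, worth 0.8 × 326 = 260.8 now; the away team offers that and keeps 139.2.
Round 2 (the home team proposes): the away team can get 139.2 next round, worth 0.42 × 139.2 = 58.464 now. The home team offers 58.464 and keeps 400 − 58.464 = 341.536.
So by rejecting in round 1, the home team gets 341.536 next round, worth 0.8 × 341.536 = 273.2288 now.
Offer 306 ≥ 273.2288, so the home team accepts.

Accept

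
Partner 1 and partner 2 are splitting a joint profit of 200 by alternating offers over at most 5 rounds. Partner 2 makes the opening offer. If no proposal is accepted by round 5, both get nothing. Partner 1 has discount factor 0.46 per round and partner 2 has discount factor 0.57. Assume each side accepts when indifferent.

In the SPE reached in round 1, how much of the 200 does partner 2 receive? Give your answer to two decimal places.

150.07

Work backward from the last round.
Round 5 (partner 2 proposes): rejection yields 0 for partner 1; partner 2 offers 0 and keeps 200.
Round 4 (partner 1 proposes): partner 2 can get 200 next round, worth 0.57 × 200 = 114 now, so partner 1 offers 114, keeping 86.
Round 3 (partner 2 proposes): partner 1 can get 86 next round, worth 0.46 × 86 = 39.56 now, so partner 2 offers 39.56, keeping 160.44.
Round 2 (partner 1 proposes): partner 2 can get 160.44 next round, worth 0.57 × 160.44 = 91.4508 now, so partner 1 offers 91.4508, keeping 108.5492.
Round 1 (partner 2 proposes): partner 1 can get 108.5492 next round, worth 0.46 × 108.5492 = 49.932632 now; partner 2 offers that and keeps 150.067368.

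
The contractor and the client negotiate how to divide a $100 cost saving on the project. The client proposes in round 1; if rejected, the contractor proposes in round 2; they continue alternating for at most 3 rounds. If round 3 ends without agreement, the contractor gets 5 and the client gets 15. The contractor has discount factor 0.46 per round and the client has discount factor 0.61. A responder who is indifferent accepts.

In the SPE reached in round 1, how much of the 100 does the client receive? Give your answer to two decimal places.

By backward induction:
Round 3 (the client proposes): the contractor gets 5 if talks fail, so the client offers 5 and keeps 95.
Round 2 (the contractor proposes): the client can get 95 next round, worth 0.61 × 95 = 57.95 now, so the contractor offers 57.95, keeping 42.05.
Round 1 (the client proposes): the contractor can get 42.05 next round, worth 0.46 × 42.05 = 19.343 now. The client offers 19.343 and keeps 100 − 19.343 = 80.657.

80.66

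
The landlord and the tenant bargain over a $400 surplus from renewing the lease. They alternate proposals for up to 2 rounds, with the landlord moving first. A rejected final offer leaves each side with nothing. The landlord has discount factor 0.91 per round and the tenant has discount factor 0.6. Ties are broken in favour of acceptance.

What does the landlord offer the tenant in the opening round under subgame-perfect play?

Solve by backward induction from round 2.
Round 2 (the tenant proposes): the landlord will accept anything ≥ 0, so the tenant offers 0 and keeps 400.
Round 1 (the landlord proposes): the tenant can get 400 next round, worth 0.6 × 400 = 240 now. The landlord offers 240 and keeps 400 − 240 = 160.

240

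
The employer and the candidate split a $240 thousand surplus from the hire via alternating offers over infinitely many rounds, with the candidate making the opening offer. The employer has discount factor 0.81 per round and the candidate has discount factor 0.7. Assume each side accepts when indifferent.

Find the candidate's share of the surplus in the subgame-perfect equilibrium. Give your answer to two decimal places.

105.31

Let x be the candidate's share when the candidate proposes and y be the employer's share when the employer proposes.
The employer accepts iff offered ≥ 0.81·y, so x = 240 − 0.81y. Symmetrically y = 240 − 0.7x.
Substituting: x = 240 − 0.81(240 − 0.7x), giving x(1 − 0.7·0.81) = 240(1 − 0.81).
So x = 240 × 0.19 / 0.433 ≈ 105.3118, and the employer receives 240 − x ≈ 134.6882.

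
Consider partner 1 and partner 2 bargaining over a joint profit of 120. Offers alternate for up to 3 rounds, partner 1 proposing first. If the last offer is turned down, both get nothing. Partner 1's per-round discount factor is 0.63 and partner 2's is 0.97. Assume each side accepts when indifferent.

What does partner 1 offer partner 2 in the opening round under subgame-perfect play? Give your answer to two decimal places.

Solve by backward induction from round 3.
Round 3 (partner 1 proposes): rejection yields 0 for partner 2; partner 1 offers 0 and keeps 120.
Round 2 (partner 2 proposes): partner 1 can get 120 next round, worth 0.63 × 120 = 75.6 now, so partner 2 offers 75.6, keeping 44.4.
Round 1 (partner 1 proposes): partner 2 can get 44.4 next round, worth 0.97 × 44.4 = 43.068 now; partner 1 offers that and keeps 76.932.

43.07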